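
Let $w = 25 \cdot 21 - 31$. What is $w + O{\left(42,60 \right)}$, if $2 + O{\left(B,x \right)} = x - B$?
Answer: $510$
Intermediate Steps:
$O{\left(B,x \right)} = -2 + x - B$ ($O{\left(B,x \right)} = -2 - \left(B - x\right) = -2 + x - B$)
$w = 494$ ($w = 525 - 31 = 494$)
$w + O{\left(42,60 \right)} = 494 - -16 = 494 + 16 = 510$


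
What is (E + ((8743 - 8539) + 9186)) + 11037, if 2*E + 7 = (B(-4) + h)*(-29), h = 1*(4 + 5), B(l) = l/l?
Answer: 40557/2 ≈ 20279.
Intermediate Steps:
B(l) = 1
h = 9 (h = 1*9 = 9)
E = -297/2 (E = -7/2 + ((1 + 9)*(-29))/2 = -7/2 + (10*(-29))/2 = -7/2 + (1/2)*(-290) = -7/2 - 145 = -297/2 ≈ -148.50)
(E + ((8743 - 8539) + 9186)) + 11037 = (-297/2 + ((8743 - 8539) + 9186)) + 11037 = (-297/2 + (204 + 9186)) + 11037 = (-297/2 + 9390) + 11037 = 18483/2 + 11037 = 40557/2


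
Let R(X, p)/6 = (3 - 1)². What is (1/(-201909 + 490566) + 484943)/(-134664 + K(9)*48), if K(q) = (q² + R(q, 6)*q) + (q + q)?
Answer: -17497773944/4313401551 ≈ -4.0566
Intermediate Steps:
R(X, p) = 24 (R(X, p) = 6*(3 - 1)² = 6*2² = 6*4 = 24)
K(q) = q² + 26*q (K(q) = (q² + 24*q) + (q + q) = (q² + 24*q) + 2*q = q² + 26*q)
(1/(-201909 + 490566) + 484943)/(-134664 + K(9)*48) = (1/(-201909 + 490566) + 484943)/(-134664 + (9*(26 + 9))*48) = (1/288657 + 484943)/(-134664 + (9*35)*48) = (1/288657 + 484943)/(-134664 + 315*48) = 139982191552/(288657*(-134664 + 15120)) = (139982191552/288657)/(-119544) = (139982191552/288657)*(-1/119544) = -17497773944/4313401551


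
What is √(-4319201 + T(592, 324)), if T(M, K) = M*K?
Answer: I*√4127393 ≈ 2031.6*I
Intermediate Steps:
T(M, K) = K*M
√(-4319201 + T(592, 324)) = √(-4319201 + 324*592) = √(-4319201 + 191808) = √(-4127393) = I*√4127393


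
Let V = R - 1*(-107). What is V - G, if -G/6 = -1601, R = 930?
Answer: -8569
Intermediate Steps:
G = 9606 (G = -6*(-1601) = 9606)
V = 1037 (V = 930 - 1*(-107) = 930 + 107 = 1037)
V - G = 1037 - 1*9606 = 1037 - 9606 = -8569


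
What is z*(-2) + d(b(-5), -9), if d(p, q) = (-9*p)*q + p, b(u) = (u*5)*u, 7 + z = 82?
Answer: 10100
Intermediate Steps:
z = 75 (z = -7 + 82 = 75)
b(u) = 5*u**2 (b(u) = (5*u)*u = 5*u**2)
d(p, q) = p - 9*p*q (d(p, q) = -9*p*q + p = p - 9*p*q)
z*(-2) + d(b(-5), -9) = 75*(-2) + (5*(-5)**2)*(1 - 9*(-9)) = -150 + (5*25)*(1 + 81) = -150 + 125*82 = -150 + 10250 = 10100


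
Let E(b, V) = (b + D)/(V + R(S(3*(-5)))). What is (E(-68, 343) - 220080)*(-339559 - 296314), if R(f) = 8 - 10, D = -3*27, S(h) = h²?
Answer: 47720633820517/341 ≈ 1.3994e+11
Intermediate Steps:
D = -81
R(f) = -2
E(b, V) = (-81 + b)/(-2 + V) (E(b, V) = (b - 81)/(V - 2) = (-81 + b)/(-2 + V))
(E(-68, 343) - 220080)*(-339559 - 296314) = ((-81 - 68)/(-2 + 343) - 220080)*(-339559 - 296314) = (-149/341 - 220080)*(-635873) = -75047429/341*(-635873) = 47720633820517/341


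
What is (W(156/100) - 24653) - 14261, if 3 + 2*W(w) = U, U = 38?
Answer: -77793/2 ≈ -38897.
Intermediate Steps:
W(w) = 35/2 (W(w) = -3/2 + (½)*38 = -3/2 + 19 = 35/2)
(W(156/100) - 24653) - 14261 = (35/2 - 24653) - 14261 = -49271/2 - 14261 = -77793/2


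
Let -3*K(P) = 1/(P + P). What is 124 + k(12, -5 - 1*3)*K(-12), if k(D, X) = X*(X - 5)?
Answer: 1129/9 ≈ 125.44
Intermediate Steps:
k(D, X) = X*(-5 + X)
K(P) = -1/(6*P) (K(P) = -1/(3*(P + P)) = -1/(2*P)/3 = -1/(6*P))
124 + k(12, -5 - 1*3)*K(-12) = 124 + ((-5 - 1*3)*(-5 + (-5 - 1*3)))*(-⅙/(-12)) = 124 + ((-5 - 3)*(-5 + (-5 - 3)))*(-⅙*(-1/12)) = 124 - 8*(-5 - 8)*(1/72) = 124 - 8*(-13)*(1/72) = 124 + 104*(1/72) = 124 + 13/9 = 1129/9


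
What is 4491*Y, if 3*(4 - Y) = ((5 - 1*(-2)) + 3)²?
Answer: -131736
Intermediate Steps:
Y = -88/3 (Y = 4 - ((5 - 1*(-2)) + 3)²/3 = 4 - ((5 + 2) + 3)²/3 = 4 - (7 + 3)²/3 = 4 - ⅓*10² = 4 - ⅓*100 = 4 - 100/3 = -88/3 ≈ -29.333)
4491*Y = 4491*(-88/3) = -131736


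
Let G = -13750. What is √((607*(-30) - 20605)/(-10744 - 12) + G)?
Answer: 9*I*√4908460265/5378 ≈ 117.24*I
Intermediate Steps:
√((607*(-30) - 20605)/(-10744 - 12) + G) = √((607*(-30) - 20605)/(-10744 - 12) - 13750) = √((-18210 - 20605)/(-10756) - 13750) = √(-38815*(-1/10756) - 13750) = √(38815/10756 - 13750) = √(-147856185/10756) = 9*I*√4908460265/5378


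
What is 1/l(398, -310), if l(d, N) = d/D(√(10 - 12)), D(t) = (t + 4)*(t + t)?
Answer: -2/199 + 4*I*√2/199 ≈ -0.01005 + 0.028426*I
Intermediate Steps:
D(t) = 2*t*(4 + t) (D(t) = (4 + t)*(2*t) = 2*t*(4 + t))
l(d, N) = -I*d*√2/(4*(4 + I*√2)) (l(d, N) = d/((2*√(10 - 12)*(4 + √(10 - 12)))) = d/((2*√(-2)*(4 + √(-2)))) = d/((2*(I*√2)*(4 + I*√2))) = d/((2*I*√2*(4 + I*√2))) = d*(-I*√2/(4*(4 + I*√2))) = -I*d*√2/(4*(4 + I*√2)))
1/l(398, -310) = 1/(-1*398*√2/(-16*I + 4*√2)) = 1/(-398*√2/(-16*I + 4*√2)) = -√2*(-16*I + 4*√2)/796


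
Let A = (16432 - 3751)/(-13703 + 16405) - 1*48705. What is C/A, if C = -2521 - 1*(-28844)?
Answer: -71124746/131588229 ≈ -0.54051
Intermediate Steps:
A = -131588229/2702 (A = 12681/2702 - 48705 = -131588229/2702 ≈ -48700.)
C = 26323 (C = -2521 + 28844 = 26323)
C/A = 26323/(-131588229/2702) = 26323*(-2702/131588229) = -71124746/131588229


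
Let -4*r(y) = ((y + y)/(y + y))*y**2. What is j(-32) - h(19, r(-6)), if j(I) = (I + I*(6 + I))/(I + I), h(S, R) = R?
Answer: -7/2 ≈ -3.5000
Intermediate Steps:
r(y) = -y**2/4 (r(y) = -(y + y)/(y + y)*y**2/4 = -(2*y)/((2*y))*y**2/4 = -(2*y)*(1/(2*y))*y**2/4 = -y**2/4)
j(I) = (I + I*(6 + I))/(2*I) (j(I) = (I + I*(6 + I))/((2*I)) = (I + I*(6 + I))*(1/(2*I)) = (I + I*(6 + I))/(2*I))
j(-32) - h(19, r(-6)) = (7/2 + (1/2)*(-32)) - (-1)*(-6)**2/4 = (7/2 - 16) - (-1)*36/4 = -25/2 - 1*(-9) = -25/2 + 9 = -7/2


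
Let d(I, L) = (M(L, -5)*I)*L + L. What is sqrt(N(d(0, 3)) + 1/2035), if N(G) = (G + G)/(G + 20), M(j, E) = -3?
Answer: sqrt(572565565)/46805 ≈ 0.51123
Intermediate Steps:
d(I, L) = L - 3*I*L (d(I, L) = (-3*I)*L + L = -3*I*L + L = L - 3*I*L)
N(G) = 2*G/(20 + G) (N(G) = (2*G)/(20 + G) = 2*G/(20 + G))
sqrt(N(d(0, 3)) + 1/2035) = sqrt(2*(3*(1 - 3*0))/(20 + 3*(1 - 3*0)) + 1/2035) = sqrt(2*(3*(1 + 0))/(20 + 3*(1 + 0)) + 1/2035) = sqrt(2*(3*1)/(20 + 3*1) + 1/2035) = sqrt(2*3/(20 + 3) + 1/2035) = sqrt(2*3/23 + 1/2035) = sqrt(2*3*(1/23) + 1/2035) = sqrt(6/23 + 1/2035) = sqrt(12233/46805) = sqrt(572565565)/46805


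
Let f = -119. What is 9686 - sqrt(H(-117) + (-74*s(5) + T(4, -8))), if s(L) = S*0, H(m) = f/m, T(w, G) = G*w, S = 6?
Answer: 9686 - 5*I*sqrt(1885)/39 ≈ 9686.0 - 5.5662*I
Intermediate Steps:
H(m) = -119/m
s(L) = 0 (s(L) = 6*0 = 0)
9686 - sqrt(H(-117) + (-74*s(5) + T(4, -8))) = 9686 - sqrt(-119/(-117) + (-74*0 - 8*4)) = 9686 - sqrt(-119*(-1/117) + (0 - 32)) = 9686 - sqrt(119/117 - 32) = 9686 - sqrt(-3625/117) = 9686 - 5*I*sqrt(1885)/39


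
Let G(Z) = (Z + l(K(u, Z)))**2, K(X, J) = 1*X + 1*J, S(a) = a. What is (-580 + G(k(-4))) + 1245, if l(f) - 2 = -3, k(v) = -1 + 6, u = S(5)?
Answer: 681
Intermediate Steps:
u = 5
K(X, J) = J + X (K(X, J) = X + J = J + X)
k(v) = 5
l(f) = -1 (l(f) = 2 - 3 = -1)
G(Z) = (-1 + Z)**2 (G(Z) = (Z - 1)**2 = (-1 + Z)**2)
(-580 + G(k(-4))) + 1245 = (-580 + (-1 + 5)**2) + 1245 = (-580 + 4**2) + 1245 = (-580 + 16) + 1245 = -564 + 1245 = 681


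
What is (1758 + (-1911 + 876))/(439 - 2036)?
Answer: -723/1597 ≈ -0.45272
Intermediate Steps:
(1758 + (-1911 + 876))/(439 - 2036) = (1758 - 1035)/(-1597) = 723*(-1/1597) = -723/1597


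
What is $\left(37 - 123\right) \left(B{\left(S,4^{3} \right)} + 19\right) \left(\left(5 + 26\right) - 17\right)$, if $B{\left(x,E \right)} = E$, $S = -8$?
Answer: $-99932$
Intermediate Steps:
$\left(37 - 123\right) \left(B{\left(S,4^{3} \right)} + 19\right) \left(\left(5 + 26\right) - 17\right) = \left(37 - 123\right) \left(4^{3} + 19\right) \left(\left(5 + 26\right) - 17\right) = - 86 \left(64 + 19\right) \left(31 - 17\right) = - 86 \cdot 83 \cdot 14 = \left(-86\right) 1162 = -99932$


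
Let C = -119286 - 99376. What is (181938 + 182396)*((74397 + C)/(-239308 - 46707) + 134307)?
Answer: 2799102403922116/57203 ≈ 4.8933e+10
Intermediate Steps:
C = -218662
(181938 + 182396)*((74397 + C)/(-239308 - 46707) + 134307) = (181938 + 182396)*((74397 - 218662)/(-239308 - 46707) + 134307) = 364334*(-144265/(-286015) + 134307) = 364334*(-144265*(-1/286015) + 134307) = 364334*(28853/57203 + 134307) = 364334*(7682792174/57203) = 2799102403922116/57203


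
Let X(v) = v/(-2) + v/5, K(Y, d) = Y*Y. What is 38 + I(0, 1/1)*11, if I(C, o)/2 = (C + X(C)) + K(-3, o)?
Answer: 236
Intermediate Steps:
K(Y, d) = Y²
X(v) = -3*v/10 (X(v) = v*(-½) + v*(⅕) = -v/2 + v/5 = -3*v/10)
I(C, o) = 18 + 7*C/5 (I(C, o) = 2*((C - 3*C/10) + (-3)²) = 2*(7*C/10 + 9) = 2*(9 + 7*C/10) = 18 + 7*C/5)
38 + I(0, 1/1)*11 = 38 + (18 + (7/5)*0)*11 = 38 + (18 + 0)*11 = 38 + 18*11 = 38 + 198 = 236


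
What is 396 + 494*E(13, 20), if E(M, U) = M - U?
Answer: -3062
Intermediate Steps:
396 + 494*E(13, 20) = 396 + 494*(13 - 1*20) = 396 + 494*(13 - 20) = 396 + 494*(-7) = 396 - 3458 = -3062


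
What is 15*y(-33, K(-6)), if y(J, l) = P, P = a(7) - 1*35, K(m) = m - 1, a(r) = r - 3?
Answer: -465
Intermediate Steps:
a(r) = -3 + r
K(m) = -1 + m
P = -31 (P = (-3 + 7) - 1*35 = 4 - 35 = -31)
y(J, l) = -31
15*y(-33, K(-6)) = 15*(-31) = -465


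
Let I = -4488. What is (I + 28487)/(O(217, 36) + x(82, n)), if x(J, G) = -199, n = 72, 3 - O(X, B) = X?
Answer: -23999/413 ≈ -58.109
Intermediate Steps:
O(X, B) = 3 - X
(I + 28487)/(O(217, 36) + x(82, n)) = (-4488 + 28487)/((3 - 1*217) - 199) = 23999/((3 - 217) - 199) = 23999/(-214 - 199) = 23999/(-413) = 23999*(-1/413) = -23999/413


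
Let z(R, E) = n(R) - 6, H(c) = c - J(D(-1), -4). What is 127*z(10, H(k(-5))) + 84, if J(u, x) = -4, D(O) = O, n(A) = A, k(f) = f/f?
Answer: 592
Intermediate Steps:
k(f) = 1
H(c) = 4 + c (H(c) = c - 1*(-4) = c + 4 = 4 + c)
z(R, E) = -6 + R (z(R, E) = R - 6 = -6 + R)
127*z(10, H(k(-5))) + 84 = 127*(-6 + 10) + 84 = 127*4 + 84 = 508 + 84 = 592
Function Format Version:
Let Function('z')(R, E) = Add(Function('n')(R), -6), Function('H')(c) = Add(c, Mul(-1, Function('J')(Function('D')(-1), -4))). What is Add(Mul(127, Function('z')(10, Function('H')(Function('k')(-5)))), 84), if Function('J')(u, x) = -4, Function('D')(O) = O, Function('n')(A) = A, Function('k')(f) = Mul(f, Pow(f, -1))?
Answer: 592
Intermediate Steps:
Function('k')(f) = 1
Function('H')(c) = Add(4, c) (Function('H')(c) = Add(c, Mul(-1, -4)) = Add(c, 4) = Add(4, c))
Function('z')(R, E) = Add(-6, R) (Function('z')(R, E) = Add(R, -6) = Add(-6, R))
Add(Mul(127, Function('z')(10, Function('H')(Function('k')(-5)))), 84) = Add(Mul(127, Add(-6, 10)), 84) = Add(Mul(127, 4), 84) = Add(508, 84) = 592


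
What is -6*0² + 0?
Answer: 0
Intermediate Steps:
-6*0² + 0 = -6*0 + 0 = 0 + 0 = 0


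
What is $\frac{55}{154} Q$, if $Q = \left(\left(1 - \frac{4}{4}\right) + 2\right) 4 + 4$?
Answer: $\frac{30}{7} \approx 4.2857$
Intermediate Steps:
$Q = 12$ ($Q = \left(\left(1 - 1\right) + 2\right) 4 + 4 = \left(0 + 2\right) 4 + 4 = 2 \cdot 4 + 4 = 8 + 4 = 12$)
$\frac{55}{154} Q = \frac{55}{154} \cdot 12 = 55 \cdot \frac{1}{154} \cdot 12 = \frac{5}{14} \cdot 12 = \frac{30}{7}$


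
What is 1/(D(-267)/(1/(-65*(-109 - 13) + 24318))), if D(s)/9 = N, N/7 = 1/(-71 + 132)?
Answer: 61/2031624 ≈ 3.0025e-5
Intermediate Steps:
N = 7/61 (N = 7/(-71 + 132) = 7/61 ≈ 0.11475)
D(s) = 63/61 (D(s) = 9*(7/61) = 63/61)
1/(D(-267)/(1/(-65*(-109 - 13) + 24318))) = 1/(63/(61*(1/(-65*(-109 - 13) + 24318)))) = 1/(63/(61*(1/(-65*(-122) + 24318)))) = 1/(63/(61*(1/(7930 + 24318)))) = 1/(63/(61*(1/32248))) = 1/((63/61)*32248) = 1/(2031624/61) = 61/2031624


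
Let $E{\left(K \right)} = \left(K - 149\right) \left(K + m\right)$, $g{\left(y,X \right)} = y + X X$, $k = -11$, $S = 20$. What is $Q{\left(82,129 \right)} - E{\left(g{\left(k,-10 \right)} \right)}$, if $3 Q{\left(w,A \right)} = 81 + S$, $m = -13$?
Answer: $\frac{13781}{3} \approx 4593.7$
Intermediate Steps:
$Q{\left(w,A \right)} = \frac{101}{3}$ ($Q{\left(w,A \right)} = \frac{81 + 20}{3} = \frac{1}{3} \cdot 101 = \frac{101}{3}$)
$g{\left(y,X \right)} = y + X^{2}$
$E{\left(K \right)} = \left(-149 + K\right) \left(-13 + K\right)$ ($E{\left(K \right)} = \left(K - 149\right) \left(K - 13\right) = \left(-149 + K\right) \left(-13 + K\right)$)
$Q{\left(82,129 \right)} - E{\left(g{\left(k,-10 \right)} \right)} = \frac{101}{3} - \left(1937 + \left(-11 + \left(-10\right)^{2}\right)^{2} - 162 \left(-11 + \left(-10\right)^{2}\right)\right) = \frac{101}{3} - \left(1937 + \left(-11 + 100\right)^{2} - 162 \left(-11 + 100\right)\right) = \frac{101}{3} - \left(1937 + 89^{2} - 14418\right) = \frac{101}{3} - \left(1937 + 7921 - 14418\right) = \frac{101}{3} - -4560 = \frac{101}{3} + 4560 = \frac{13781}{3}$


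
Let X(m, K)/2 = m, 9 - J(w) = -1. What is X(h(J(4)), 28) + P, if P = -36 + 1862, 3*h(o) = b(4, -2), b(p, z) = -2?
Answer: 5474/3 ≈ 1824.7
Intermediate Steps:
J(w) = 10 (J(w) = 9 - 1*(-1) = 9 + 1 = 10)
h(o) = -⅔ (h(o) = (⅓)*(-2) = -⅔)
X(m, K) = 2*m
P = 1826
X(h(J(4)), 28) + P = 2*(-⅔) + 1826 = -4/3 + 1826 = 5474/3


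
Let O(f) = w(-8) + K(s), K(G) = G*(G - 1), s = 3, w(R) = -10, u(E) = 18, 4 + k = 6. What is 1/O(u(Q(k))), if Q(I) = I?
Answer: -¼ ≈ -0.25000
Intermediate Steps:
k = 2 (k = -4 + 6 = 2)
K(G) = G*(-1 + G)
O(f) = -4 (O(f) = -10 + 3*(-1 + 3) = -10 + 3*2 = -10 + 6 = -4)
1/O(u(Q(k))) = 1/(-4) = -¼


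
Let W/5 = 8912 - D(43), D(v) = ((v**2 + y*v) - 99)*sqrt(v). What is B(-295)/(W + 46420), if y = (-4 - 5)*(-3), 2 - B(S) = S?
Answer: -600468/18491215 - 96063*sqrt(43)/18491215 ≈ -0.066539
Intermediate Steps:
B(S) = 2 - S
y = 27 (y = -9*(-3) = 27)
D(v) = sqrt(v)*(-99 + v**2 + 27*v) (D(v) = ((v**2 + 27*v) - 99)*sqrt(v) = (-99 + v**2 + 27*v)*sqrt(v) = sqrt(v)*(-99 + v**2 + 27*v))
W = 44560 - 14555*sqrt(43) (W = 5*(8912 - sqrt(43)*(-99 + 43**2 + 27*43)) = 5*(8912 - sqrt(43)*(-99 + 1849 + 1161)) = 5*(8912 - sqrt(43)*2911) = 5*(8912 - 2911*sqrt(43)) = 44560 - 14555*sqrt(43) ≈ -50884.)
B(-295)/(W + 46420) = (2 - 1*(-295))/((44560 - 14555*sqrt(43)) + 46420) = (2 + 295)/(90980 - 14555*sqrt(43)) = 297/(90980 - 14555*sqrt(43))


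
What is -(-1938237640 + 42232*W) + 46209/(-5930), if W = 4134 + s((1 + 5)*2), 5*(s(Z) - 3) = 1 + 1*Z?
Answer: 2091409057379/1186 ≈ 1.7634e+9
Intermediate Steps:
s(Z) = 16/5 + Z/5 (s(Z) = 3 + (1 + 1*Z)/5 = 3 + (1 + Z)/5 = 3 + (⅕ + Z/5) = 16/5 + Z/5)
W = 20698/5 (W = 4134 + (16/5 + ((1 + 5)*2)/5) = 4134 + (16/5 + (6*2)/5) = 4134 + (16/5 + (⅕)*12) = 4134 + (16/5 + 12/5) = 4134 + 28/5 = 20698/5 ≈ 4139.6)
-(-1938237640 + 42232*W) + 46209/(-5930) = -42232/(1/(20698/5 - 45895)) + 46209/(-5930) = -42232/(1/(-208777/5)) + 46209*(-1/5930) = -42232/(-5/208777) - 46209/5930 = -42232*(-208777/5) - 46209/5930 = 8817070264/5 - 46209/5930 = 2091409057379/1186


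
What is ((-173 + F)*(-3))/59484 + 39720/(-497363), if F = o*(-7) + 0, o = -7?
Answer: -181473787/2465428391 ≈ -0.073607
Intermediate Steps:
F = 49 (F = -7*(-7) + 0 = 49 + 0 = 49)
((-173 + F)*(-3))/59484 + 39720/(-497363) = ((-173 + 49)*(-3))/59484 + 39720/(-497363) = -124*(-3)*(1/59484) + 39720*(-1/497363) = 372*(1/59484) - 39720/497363 = 31/4957 - 39720/497363 = -181473787/2465428391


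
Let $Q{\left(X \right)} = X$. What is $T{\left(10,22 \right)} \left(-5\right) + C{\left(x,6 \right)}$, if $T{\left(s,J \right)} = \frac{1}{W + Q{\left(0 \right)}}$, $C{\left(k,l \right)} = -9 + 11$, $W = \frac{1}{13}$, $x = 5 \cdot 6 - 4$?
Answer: $-63$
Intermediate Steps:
$x = 26$ ($x = 30 - 4 = 26$)
$W = \frac{1}{13} \approx 0.076923$
$C{\left(k,l \right)} = 2$
$T{\left(s,J \right)} = 13$ ($T{\left(s,J \right)} = \frac{1}{\frac{1}{13} + 0} = \frac{1}{\frac{1}{13}} = 13$)
$T{\left(10,22 \right)} \left(-5\right) + C{\left(x,6 \right)} = 13 \left(-5\right) + 2 = -65 + 2 = -63$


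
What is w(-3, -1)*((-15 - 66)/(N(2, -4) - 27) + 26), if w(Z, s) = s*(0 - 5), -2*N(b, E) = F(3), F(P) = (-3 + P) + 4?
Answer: 4175/29 ≈ 143.97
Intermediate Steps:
F(P) = 1 + P
N(b, E) = -2 (N(b, E) = -(1 + 3)/2 = -1/2*4 = -2)
w(Z, s) = -5*s (w(Z, s) = s*(-5) = -5*s)
w(-3, -1)*((-15 - 66)/(N(2, -4) - 27) + 26) = (-5*(-1))*((-15 - 66)/(-2 - 27) + 26) = 5*(-81/(-29) + 26) = 5*(-81*(-1/29) + 26) = 5*(81/29 + 26) = 5*(835/29) = 4175/29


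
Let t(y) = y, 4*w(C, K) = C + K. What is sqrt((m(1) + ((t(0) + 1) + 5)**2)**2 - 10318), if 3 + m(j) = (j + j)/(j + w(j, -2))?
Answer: I*sqrt(81413)/3 ≈ 95.11*I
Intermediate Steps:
w(C, K) = C/4 + K/4 (w(C, K) = (C + K)/4 = C/4 + K/4)
m(j) = -3 + 2*j/(-1/2 + 5*j/4) (m(j) = -3 + (j + j)/(j + (j/4 + (1/4)*(-2))) = -3 + (2*j)/(j + (j/4 - 1/2)) = -3 + (2*j)/(j + (-1/2 + j/4)) = -3 + (2*j)/(-1/2 + 5*j/4) = -3 + 2*j/(-1/2 + 5*j/4))
sqrt((m(1) + ((t(0) + 1) + 5)**2)**2 - 10318) = sqrt(((6 - 7*1)/(-2 + 5*1) + ((0 + 1) + 5)**2)**2 - 10318) = sqrt(((6 - 7)/(-2 + 5) + (1 + 5)**2)**2 - 10318) = sqrt((-1/3 + 6**2)**2 - 10318) = sqrt(((1/3)*(-1) + 36)**2 - 10318) = sqrt((-1/3 + 36)**2 - 10318) = sqrt((107/3)**2 - 10318) = sqrt(11449/9 - 10318) = sqrt(-81413/9) = I*sqrt(81413)/3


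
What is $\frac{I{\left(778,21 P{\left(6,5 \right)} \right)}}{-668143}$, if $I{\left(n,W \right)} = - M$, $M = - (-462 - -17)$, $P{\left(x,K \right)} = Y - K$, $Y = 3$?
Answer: $\frac{445}{668143} \approx 0.00066603$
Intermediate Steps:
$P{\left(x,K \right)} = 3 - K$
$M = 445$ ($M = - (-462 + 17) = \left(-1\right) \left(-445\right) = 445$)
$I{\left(n,W \right)} = -445$ ($I{\left(n,W \right)} = \left(-1\right) 445 = -445$)
$\frac{I{\left(778,21 P{\left(6,5 \right)} \right)}}{-668143} = - \frac{445}{-668143} = \left(-445\right) \left(- \frac{1}{668143}\right) = \frac{445}{668143}$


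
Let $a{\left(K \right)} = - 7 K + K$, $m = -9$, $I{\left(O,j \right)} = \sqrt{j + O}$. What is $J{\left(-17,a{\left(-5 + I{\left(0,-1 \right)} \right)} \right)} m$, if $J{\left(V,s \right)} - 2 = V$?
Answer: $135$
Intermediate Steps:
$I{\left(O,j \right)} = \sqrt{O + j}$
$a{\left(K \right)} = - 6 K$
$J{\left(V,s \right)} = 2 + V$
$J{\left(-17,a{\left(-5 + I{\left(0,-1 \right)} \right)} \right)} m = \left(2 - 17\right) \left(-9\right) = \left(-15\right) \left(-9\right) = 135$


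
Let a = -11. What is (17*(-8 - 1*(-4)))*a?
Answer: 748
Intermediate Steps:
(17*(-8 - 1*(-4)))*a = (17*(-8 - 1*(-4)))*(-11) = (17*(-8 + 4))*(-11) = (17*(-4))*(-11) = -68*(-11) = 748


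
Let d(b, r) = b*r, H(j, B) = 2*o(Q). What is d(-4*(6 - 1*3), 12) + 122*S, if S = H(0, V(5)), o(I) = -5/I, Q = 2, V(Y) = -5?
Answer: -754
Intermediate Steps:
H(j, B) = -5 (H(j, B) = 2*(-5/2) = -5)
S = -5
d(-4*(6 - 1*3), 12) + 122*S = -4*(6 - 1*3)*12 + 122*(-5) = -4*(6 - 3)*12 - 610 = -4*3*12 - 610 = -12*12 - 610 = -144 - 610 = -754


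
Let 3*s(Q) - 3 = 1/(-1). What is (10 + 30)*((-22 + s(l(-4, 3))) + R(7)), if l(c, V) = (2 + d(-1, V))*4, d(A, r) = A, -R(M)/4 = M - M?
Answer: -2560/3 ≈ -853.33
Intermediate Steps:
R(M) = 0 (R(M) = -4*(M - M) = -4*0 = 0)
l(c, V) = 4 (l(c, V) = (2 - 1)*4 = 1*4 = 4)
s(Q) = 2/3 (s(Q) = 1 + (1/3)/(-1) = 1 + (1/3)*(-1) = 1 - 1/3 = 2/3)
(10 + 30)*((-22 + s(l(-4, 3))) + R(7)) = (10 + 30)*((-22 + 2/3) + 0) = 40*(-64/3 + 0) = 40*(-64/3) = -2560/3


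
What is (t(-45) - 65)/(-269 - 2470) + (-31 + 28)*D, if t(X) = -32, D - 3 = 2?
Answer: -40988/2739 ≈ -14.965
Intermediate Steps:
D = 5 (D = 3 + 2 = 5)
(t(-45) - 65)/(-269 - 2470) + (-31 + 28)*D = (-32 - 65)/(-269 - 2470) + (-31 + 28)*5 = -97/(-2739) - 3*5 = -97*(-1/2739) - 15 = 97/2739 - 15 = -40988/2739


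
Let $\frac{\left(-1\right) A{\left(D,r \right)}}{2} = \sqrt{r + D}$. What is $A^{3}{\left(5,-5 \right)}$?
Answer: $0$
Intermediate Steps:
$A{\left(D,r \right)} = - 2 \sqrt{D + r}$ ($A{\left(D,r \right)} = - 2 \sqrt{r + D} = - 2 \sqrt{D + r}$)
$A^{3}{\left(5,-5 \right)} = \left(- 2 \sqrt{5 - 5}\right)^{3} = \left(- 2 \sqrt{0}\right)^{3} = \left(\left(-2\right) 0\right)^{3} = 0^{3} = 0$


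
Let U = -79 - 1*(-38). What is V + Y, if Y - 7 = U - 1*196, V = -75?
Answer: -305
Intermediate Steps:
U = -41 (U = -79 + 38 = -41)
Y = -230 (Y = 7 + (-41 - 1*196) = 7 + (-41 - 196) = 7 - 237 = -230)
V + Y = -75 - 230 = -305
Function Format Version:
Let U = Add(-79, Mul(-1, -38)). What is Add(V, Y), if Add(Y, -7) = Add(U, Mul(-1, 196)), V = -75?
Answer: -305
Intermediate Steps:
U = -41 (U = Add(-79, 38) = -41)
Y = -230 (Y = Add(7, Add(-41, Mul(-1, 196))) = Add(7, Add(-41, -196)) = Add(7, -237) = -230)
Add(V, Y) = Add(-75, -230) = -305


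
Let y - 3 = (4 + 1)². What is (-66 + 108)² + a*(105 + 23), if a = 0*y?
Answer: 1764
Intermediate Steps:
y = 28 (y = 3 + (4 + 1)² = 3 + 5² = 3 + 25 = 28)
a = 0 (a = 0*28 = 0)
(-66 + 108)² + a*(105 + 23) = (-66 + 108)² + 0*(105 + 23) = 42² + 0*128 = 1764 + 0 = 1764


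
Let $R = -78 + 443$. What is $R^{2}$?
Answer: $133225$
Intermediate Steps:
$R = 365$
$R^{2} = 365^{2} = 133225$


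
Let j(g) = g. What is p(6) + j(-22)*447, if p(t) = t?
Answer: -9828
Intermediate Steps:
p(6) + j(-22)*447 = 6 - 22*447 = 6 - 9834 = -9828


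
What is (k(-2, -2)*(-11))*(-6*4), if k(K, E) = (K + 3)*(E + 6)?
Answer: 1056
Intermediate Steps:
k(K, E) = (3 + K)*(6 + E)
(k(-2, -2)*(-11))*(-6*4) = ((18 + 3*(-2) + 6*(-2) - 2*(-2))*(-11))*(-6*4) = ((18 - 6 - 12 + 4)*(-11))*(-24) = (4*(-11))*(-24) = -44*(-24) = 1056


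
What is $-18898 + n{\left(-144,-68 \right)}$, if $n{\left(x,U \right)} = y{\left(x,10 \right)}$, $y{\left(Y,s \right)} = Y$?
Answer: $-19042$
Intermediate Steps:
$n{\left(x,U \right)} = x$
$-18898 + n{\left(-144,-68 \right)} = -18898 - 144 = -19042$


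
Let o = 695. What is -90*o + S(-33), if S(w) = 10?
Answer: -62540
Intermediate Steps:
-90*o + S(-33) = -90*695 + 10 = -62550 + 10 = -62540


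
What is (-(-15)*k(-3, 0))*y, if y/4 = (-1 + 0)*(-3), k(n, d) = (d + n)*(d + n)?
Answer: 1620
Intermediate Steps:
k(n, d) = (d + n)**2
y = 12 (y = 4*((-1 + 0)*(-3)) = 4*(-1*(-3)) = 4*3 = 12)
(-(-15)*k(-3, 0))*y = -(-15)*(0 - 3)**2*12 = -(-15)*(-3)**2*12 = -(-15)*9*12 = -5*(-27)*12 = 135*12 = 1620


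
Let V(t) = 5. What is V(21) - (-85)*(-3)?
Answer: -250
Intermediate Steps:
V(21) - (-85)*(-3) = 5 - (-85)*(-3) = 5 - 1*255 = 5 - 255 = -250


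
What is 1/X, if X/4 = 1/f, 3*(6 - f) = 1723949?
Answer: -1723931/12 ≈ -1.4366e+5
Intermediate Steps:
f = -1723931/3 (f = 6 - ⅓*1723949 = 6 - 1723949/3 = -1723931/3 ≈ -5.7464e+5)
X = -12/1723931 (X = 4/(-1723931/3) = 4*(-3/1723931) = -12/1723931 ≈ -6.9608e-6)
1/X = 1/(-12/1723931) = -1723931/12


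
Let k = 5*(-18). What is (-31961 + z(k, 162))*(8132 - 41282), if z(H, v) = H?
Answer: 1062490650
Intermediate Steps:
k = -90
(-31961 + z(k, 162))*(8132 - 41282) = (-31961 - 90)*(8132 - 41282) = -32051*(-33150) = 1062490650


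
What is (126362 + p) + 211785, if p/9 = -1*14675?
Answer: 206072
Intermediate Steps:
p = -132075 (p = 9*(-1*14675) = 9*(-14675) = -132075)
(126362 + p) + 211785 = (126362 - 132075) + 211785 = -5713 + 211785 = 206072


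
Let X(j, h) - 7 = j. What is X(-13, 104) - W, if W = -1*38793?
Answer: 38787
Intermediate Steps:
X(j, h) = 7 + j
W = -38793
X(-13, 104) - W = (7 - 13) - 1*(-38793) = -6 + 38793 = 38787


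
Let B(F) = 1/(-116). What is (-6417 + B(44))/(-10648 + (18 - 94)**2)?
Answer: 106339/80736 ≈ 1.3171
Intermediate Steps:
B(F) = -1/116
(-6417 + B(44))/(-10648 + (18 - 94)**2) = (-6417 - 1/116)/(-10648 + (18 - 94)**2) = -744373/(116*(-10648 + (-76)**2)) = -744373/(116*(-10648 + 5776)) = -744373/116/(-4872) = -744373/116*(-1/4872) = 106339/80736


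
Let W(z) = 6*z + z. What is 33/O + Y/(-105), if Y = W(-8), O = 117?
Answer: 53/65 ≈ 0.81538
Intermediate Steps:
W(z) = 7*z
Y = -56 (Y = 7*(-8) = -56)
33/O + Y/(-105) = 33/117 - 56/(-105) = 33*(1/117) - 56*(-1/105) = 11/39 + 8/15 = 53/65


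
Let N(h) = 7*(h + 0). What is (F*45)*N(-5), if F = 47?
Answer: -74025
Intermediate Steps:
N(h) = 7*h
(F*45)*N(-5) = (47*45)*(7*(-5)) = 2115*(-35) = -74025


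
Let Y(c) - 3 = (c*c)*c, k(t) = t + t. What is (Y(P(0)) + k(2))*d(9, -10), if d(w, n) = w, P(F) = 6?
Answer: 2007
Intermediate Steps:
k(t) = 2*t
Y(c) = 3 + c³ (Y(c) = 3 + (c*c)*c = 3 + c²*c = 3 + c³)
(Y(P(0)) + k(2))*d(9, -10) = ((3 + 6³) + 2*2)*9 = ((3 + 216) + 4)*9 = (219 + 4)*9 = 223*9 = 2007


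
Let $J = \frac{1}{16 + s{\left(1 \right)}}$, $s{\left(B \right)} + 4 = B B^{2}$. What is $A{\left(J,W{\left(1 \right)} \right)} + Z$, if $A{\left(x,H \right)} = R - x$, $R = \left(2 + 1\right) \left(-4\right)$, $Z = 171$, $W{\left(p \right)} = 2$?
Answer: $\frac{2066}{13} \approx 158.92$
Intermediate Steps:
$R = -12$ ($R = 3 \left(-4\right) = -12$)
$s{\left(B \right)} = -4 + B^{3}$ ($s{\left(B \right)} = -4 + B B^{2} = -4 + B^{3}$)
$J = \frac{1}{13}$ ($J = \frac{1}{16 - \left(4 - 1^{3}\right)} = \frac{1}{16 + \left(-4 + 1\right)} = \frac{1}{16 - 3} = \frac{1}{13} \approx 0.076923$)
$A{\left(x,H \right)} = -12 - x$
$A{\left(J,W{\left(1 \right)} \right)} + Z = \left(-12 - \frac{1}{13}\right) + 171 = - \frac{157}{13} + 171 = \frac{2066}{13}$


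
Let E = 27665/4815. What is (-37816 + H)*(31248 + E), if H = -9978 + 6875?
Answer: -1231553751083/963 ≈ -1.2789e+9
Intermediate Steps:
E = 5533/963 (E = 27665*(1/4815) = 5533/963 ≈ 5.7456)
H = -3103
(-37816 + H)*(31248 + E) = (-37816 - 3103)*(31248 + 5533/963) = -40919*30097357/963 = -1231553751083/963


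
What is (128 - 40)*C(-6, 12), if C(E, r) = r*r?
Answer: 12672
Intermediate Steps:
C(E, r) = r²
(128 - 40)*C(-6, 12) = (128 - 40)*12² = 88*144 = 12672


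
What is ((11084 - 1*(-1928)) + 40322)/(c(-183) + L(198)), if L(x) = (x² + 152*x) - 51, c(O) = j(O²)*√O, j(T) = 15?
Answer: 205184787/266414732 - 44445*I*√183/266414732 ≈ 0.77017 - 0.0022568*I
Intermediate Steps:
c(O) = 15*√O
L(x) = -51 + x² + 152*x
((11084 - 1*(-1928)) + 40322)/(c(-183) + L(198)) = ((11084 - 1*(-1928)) + 40322)/(15*√(-183) + (-51 + 198² + 152*198)) = ((11084 + 1928) + 40322)/(15*(I*√183) + (-51 + 39204 + 30096)) = (13012 + 40322)/(15*I*√183 + 69249) = 53334/(69249 + 15*I*√183)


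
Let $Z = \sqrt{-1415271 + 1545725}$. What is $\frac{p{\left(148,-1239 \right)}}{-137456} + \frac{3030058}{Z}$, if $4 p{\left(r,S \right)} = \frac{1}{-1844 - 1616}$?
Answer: $\frac{1}{1902391040} + \frac{1515029 \sqrt{130454}}{65227} \approx 8389.2$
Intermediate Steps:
$Z = \sqrt{130454} \approx 361.18$
$p{\left(r,S \right)} = - \frac{1}{13840}$ ($p{\left(r,S \right)} = \frac{1}{4 \left(-1844 - 1616\right)} = \frac{1}{4 \left(-3460\right)} = \frac{1}{4} \left(- \frac{1}{3460}\right) = - \frac{1}{13840}$)
$\frac{p{\left(148,-1239 \right)}}{-137456} + \frac{3030058}{Z} = - \frac{1}{13840 \left(-137456\right)} + \frac{3030058}{\sqrt{130454}} = \left(- \frac{1}{13840}\right) \left(- \frac{1}{137456}\right) + 3030058 \frac{\sqrt{130454}}{130454} = \frac{1}{1902391040} + \frac{1515029 \sqrt{130454}}{65227}$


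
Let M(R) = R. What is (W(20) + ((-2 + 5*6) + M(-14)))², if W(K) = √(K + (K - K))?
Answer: 216 + 56*√5 ≈ 341.22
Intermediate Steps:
W(K) = √K (W(K) = √(K + 0) = √K)
(W(20) + ((-2 + 5*6) + M(-14)))² = (√20 + ((-2 + 5*6) - 14))² = (2*√5 + ((-2 + 30) - 14))² = (2*√5 + (28 - 14))² = (2*√5 + 14)² = (14 + 2*√5)²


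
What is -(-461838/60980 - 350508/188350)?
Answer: 5418058257/574279150 ≈ 9.4345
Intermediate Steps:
-(-461838/60980 - 350508/188350) = -(-461838*1/60980 - 350508*1/188350) = -(-230919/30490 - 175254/94175) = -1*(-5418058257/574279150) = 5418058257/574279150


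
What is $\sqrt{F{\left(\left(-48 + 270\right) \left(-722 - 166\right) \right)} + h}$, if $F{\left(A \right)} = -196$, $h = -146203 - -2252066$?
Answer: $3 \sqrt{233963} \approx 1451.1$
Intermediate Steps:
$h = 2105863$ ($h = -146203 + 2252066 = 2105863$)
$\sqrt{F{\left(\left(-48 + 270\right) \left(-722 - 166\right) \right)} + h} = \sqrt{-196 + 2105863} = \sqrt{2105667} = 3 \sqrt{233963}$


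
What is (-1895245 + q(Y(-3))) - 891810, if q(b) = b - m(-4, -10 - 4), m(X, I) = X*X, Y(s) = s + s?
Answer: -2787077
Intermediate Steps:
Y(s) = 2*s
m(X, I) = X²
q(b) = -16 + b (q(b) = b - 1*(-4)² = b - 1*16 = b - 16 = -16 + b)
(-1895245 + q(Y(-3))) - 891810 = (-1895245 + (-16 + 2*(-3))) - 891810 = (-1895245 + (-16 - 6)) - 891810 = (-1895245 - 22) - 891810 = -1895267 - 891810 = -2787077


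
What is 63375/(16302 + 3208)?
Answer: 12675/3902 ≈ 3.2483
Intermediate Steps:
63375/(16302 + 3208) = 63375/19510 = 63375*(1/19510) = 12675/3902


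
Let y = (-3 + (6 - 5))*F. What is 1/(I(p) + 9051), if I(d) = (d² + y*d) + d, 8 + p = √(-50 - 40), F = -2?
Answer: I/(3*(11*√10 + 2995*I)) ≈ 0.00011128 + 1.2925e-6*I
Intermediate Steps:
p = -8 + 3*I*√10 (p = -8 + √(-50 - 40) = -8 + √(-90) = -8 + 3*I*√10 ≈ -8.0 + 9.4868*I)
y = 4 (y = (-3 + (6 - 5))*(-2) = (-3 + 1)*(-2) = -2*(-2) = 4)
I(d) = d² + 5*d (I(d) = (d² + 4*d) + d = d² + 5*d)
1/(I(p) + 9051) = 1/((-8 + 3*I*√10)*(5 + (-8 + 3*I*√10)) + 9051) = 1/((-8 + 3*I*√10)*(-3 + 3*I*√10) + 9051) = 1/(9051 + (-8 + 3*I*√10)*(-3 + 3*I*√10))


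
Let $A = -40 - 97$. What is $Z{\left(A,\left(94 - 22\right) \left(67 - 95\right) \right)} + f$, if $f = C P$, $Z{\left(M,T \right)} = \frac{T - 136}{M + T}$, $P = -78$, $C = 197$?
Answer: $- \frac{33080846}{2153} \approx -15365.0$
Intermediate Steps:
$A = -137$ ($A = -40 - 97 = -137$)
$Z{\left(M,T \right)} = \frac{-136 + T}{M + T}$
$f = -15366$ ($f = 197 \left(-78\right) = -15366$)
$Z{\left(A,\left(94 - 22\right) \left(67 - 95\right) \right)} + f = \frac{-136 + \left(94 - 22\right) \left(67 - 95\right)}{-137 + \left(94 - 22\right) \left(67 - 95\right)} - 15366 = \frac{-136 + 72 \left(-28\right)}{-137 + 72 \left(-28\right)} - 15366 = \frac{-136 - 2016}{-137 - 2016} - 15366 = \frac{1}{-2153} \left(-2152\right) - 15366 = \left(- \frac{1}{2153}\right) \left(-2152\right) - 15366 = \frac{2152}{2153} - 15366 = - \frac{33080846}{2153}$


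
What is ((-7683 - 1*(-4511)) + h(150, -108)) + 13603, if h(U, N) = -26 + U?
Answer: 10555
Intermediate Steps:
((-7683 - 1*(-4511)) + h(150, -108)) + 13603 = ((-7683 - 1*(-4511)) + (-26 + 150)) + 13603 = ((-7683 + 4511) + 124) + 13603 = (-3172 + 124) + 13603 = -3048 + 13603 = 10555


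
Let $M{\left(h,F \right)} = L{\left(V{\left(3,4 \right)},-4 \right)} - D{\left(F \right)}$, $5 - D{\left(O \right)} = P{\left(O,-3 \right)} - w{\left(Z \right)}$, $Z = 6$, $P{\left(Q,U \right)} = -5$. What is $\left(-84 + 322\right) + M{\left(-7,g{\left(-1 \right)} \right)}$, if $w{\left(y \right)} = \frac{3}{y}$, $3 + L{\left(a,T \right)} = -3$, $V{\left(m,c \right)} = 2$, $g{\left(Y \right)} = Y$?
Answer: $\frac{443}{2} \approx 221.5$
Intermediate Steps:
$L{\left(a,T \right)} = -6$ ($L{\left(a,T \right)} = -3 - 3 = -6$)
$D{\left(O \right)} = \frac{21}{2}$ ($D{\left(O \right)} = 5 - \left(-5 - \frac{3}{6}\right) = 5 - \left(-5 - 3 \cdot \frac{1}{6}\right) = 5 - \left(-5 - \frac{1}{2}\right) = 5 - - \frac{11}{2} = 5 + \frac{11}{2} = \frac{21}{2}$)
$M{\left(h,F \right)} = - \frac{33}{2}$ ($M{\left(h,F \right)} = -6 - \frac{21}{2} = - \frac{33}{2}$)
$\left(-84 + 322\right) + M{\left(-7,g{\left(-1 \right)} \right)} = \left(-84 + 322\right) - \frac{33}{2} = 238 - \frac{33}{2} = \frac{443}{2}$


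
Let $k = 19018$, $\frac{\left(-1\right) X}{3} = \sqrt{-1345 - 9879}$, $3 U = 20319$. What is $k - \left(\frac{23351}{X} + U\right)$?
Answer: $12245 - \frac{23351 i \sqrt{2806}}{16836} \approx 12245.0 - 73.47 i$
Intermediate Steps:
$U = 6773$ ($U = \frac{1}{3} \cdot 20319 = 6773$)
$X = - 6 i \sqrt{2806}$ ($X = - 3 \sqrt{-1345 - 9879} = - 3 \sqrt{-11224} = - 3 \cdot 2 i \sqrt{2806} = - 6 i \sqrt{2806} \approx - 317.83 i$)
$k - \left(\frac{23351}{X} + U\right) = 19018 - \left(\frac{23351}{\left(-6\right) i \sqrt{2806}} + 6773\right) = 19018 - \left(23351 \frac{i \sqrt{2806}}{16836} + 6773\right) = 19018 - \left(\frac{23351 i \sqrt{2806}}{16836} + 6773\right) = 19018 - \left(6773 + \frac{23351 i \sqrt{2806}}{16836}\right) = 12245 - \frac{23351 i \sqrt{2806}}{16836}$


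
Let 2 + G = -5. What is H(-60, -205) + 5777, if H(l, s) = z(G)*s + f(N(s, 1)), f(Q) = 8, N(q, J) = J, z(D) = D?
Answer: 7220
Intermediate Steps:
G = -7 (G = -2 - 5 = -7)
H(l, s) = 8 - 7*s (H(l, s) = -7*s + 8 = 8 - 7*s)
H(-60, -205) + 5777 = (8 - 7*(-205)) + 5777 = (8 + 1435) + 5777 = 1443 + 5777 = 7220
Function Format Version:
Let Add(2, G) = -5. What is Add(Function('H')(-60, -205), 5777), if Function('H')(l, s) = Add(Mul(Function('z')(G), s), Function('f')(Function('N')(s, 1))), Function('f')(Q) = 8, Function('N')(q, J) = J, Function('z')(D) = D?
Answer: 7220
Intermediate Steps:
G = -7 (G = Add(-2, -5) = -7)
Function('H')(l, s) = Add(8, Mul(-7, s)) (Function('H')(l, s) = Add(Mul(-7, s), 8) = Add(8, Mul(-7, s)))
Add(Function('H')(-60, -205), 5777) = Add(Add(8, Mul(-7, -205)), 5777) = Add(Add(8, 1435), 5777) = Add(1443, 5777) = 7220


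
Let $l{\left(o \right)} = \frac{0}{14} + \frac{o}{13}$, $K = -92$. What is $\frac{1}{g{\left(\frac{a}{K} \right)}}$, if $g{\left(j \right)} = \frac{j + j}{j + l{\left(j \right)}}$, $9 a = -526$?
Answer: $\frac{7}{13} \approx 0.53846$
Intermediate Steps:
$a = - \frac{526}{9}$ ($a = \frac{1}{9} \left(-526\right) = - \frac{526}{9} \approx -58.444$)
$l{\left(o \right)} = \frac{o}{13}$ ($l{\left(o \right)} = 0 \cdot \frac{1}{14} + o \frac{1}{13} = 0 + \frac{o}{13} = \frac{o}{13}$)
$g{\left(j \right)} = \frac{13}{7}$ ($g{\left(j \right)} = \frac{j + j}{j + \frac{j}{13}} = \frac{2 j}{\frac{14}{13} j} = 2 j \frac{13}{14 j} = \frac{13}{7}$)
$\frac{1}{g{\left(\frac{a}{K} \right)}} = \frac{1}{\frac{13}{7}} = \frac{7}{13}$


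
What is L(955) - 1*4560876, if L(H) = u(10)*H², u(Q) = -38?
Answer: -39217826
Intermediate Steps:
L(H) = -38*H²
L(955) - 1*4560876 = -38*955² - 1*4560876 = -38*912025 - 4560876 = -34656950 - 4560876 = -39217826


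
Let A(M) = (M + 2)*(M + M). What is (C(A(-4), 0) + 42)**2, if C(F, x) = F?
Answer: 3364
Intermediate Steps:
A(M) = 2*M*(2 + M) (A(M) = (2 + M)*(2*M) = 2*M*(2 + M))
(C(A(-4), 0) + 42)**2 = (2*(-4)*(2 - 4) + 42)**2 = (2*(-4)*(-2) + 42)**2 = (16 + 42)**2 = 58**2 = 3364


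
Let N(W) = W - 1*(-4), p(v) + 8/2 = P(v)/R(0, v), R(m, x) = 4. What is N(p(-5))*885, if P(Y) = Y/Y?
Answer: 885/4 ≈ 221.25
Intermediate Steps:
P(Y) = 1
p(v) = -15/4 (p(v) = -4 + 1/4 = -4 + 1*(¼) = -4 + ¼ = -15/4)
N(W) = 4 + W (N(W) = W + 4 = 4 + W)
N(p(-5))*885 = (4 - 15/4)*885 = (¼)*885 = 885/4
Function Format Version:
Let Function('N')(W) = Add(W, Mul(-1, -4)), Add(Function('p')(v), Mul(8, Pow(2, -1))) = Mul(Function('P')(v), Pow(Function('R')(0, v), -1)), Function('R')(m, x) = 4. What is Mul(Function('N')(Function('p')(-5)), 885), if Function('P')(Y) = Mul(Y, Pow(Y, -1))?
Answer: Rational(885, 4) ≈ 221.25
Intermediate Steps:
Function('P')(Y) = 1
Function('p')(v) = Rational(-15, 4) (Function('p')(v) = Add(-4, Mul(1, Pow(4, -1))) = Add(-4, Mul(1, Rational(1, 4))) = Add(-4, Rational(1, 4)) = Rational(-15, 4))
Function('N')(W) = Add(4, W) (Function('N')(W) = Add(W, 4) = Add(4, W))
Mul(Function('N')(Function('p')(-5)), 885) = Mul(Add(4, Rational(-15, 4)), 885) = Mul(Rational(1, 4), 885) = Rational(885, 4)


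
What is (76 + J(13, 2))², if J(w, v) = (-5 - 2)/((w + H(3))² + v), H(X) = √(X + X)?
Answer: 1430383245275/247938843 + 251343092*√6/247938843 ≈ 5771.6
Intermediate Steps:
H(X) = √2*√X (H(X) = √(2*X) = √2*√X)
J(w, v) = -7/(v + (w + √6)²) (J(w, v) = (-5 - 2)/((w + √2*√3)² + v) = -7/((w + √6)² + v) = -7/(v + (w + √6)²))
(76 + J(13, 2))² = (76 - 7/(2 + (13 + √6)²))²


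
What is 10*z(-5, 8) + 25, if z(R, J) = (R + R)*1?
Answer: -75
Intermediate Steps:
z(R, J) = 2*R (z(R, J) = (2*R)*1 = 2*R)
10*z(-5, 8) + 25 = 10*(2*(-5)) + 25 = 10*(-10) + 25 = -100 + 25 = -75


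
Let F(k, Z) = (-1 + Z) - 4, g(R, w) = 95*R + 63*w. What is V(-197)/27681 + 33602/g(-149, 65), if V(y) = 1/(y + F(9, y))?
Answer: -185562328949/55554936570 ≈ -3.3402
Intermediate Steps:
g(R, w) = 63*w + 95*R
F(k, Z) = -5 + Z
V(y) = 1/(-5 + 2*y) (V(y) = 1/(y + (-5 + y)) = 1/(-5 + 2*y))
V(-197)/27681 + 33602/g(-149, 65) = 1/((-5 + 2*(-197))*27681) + 33602/(63*65 + 95*(-149)) = (1/27681)/(-5 - 394) + 33602/(4095 - 14155) = (1/27681)/(-399) + 33602/(-10060) = -1/399*1/27681 + 33602*(-1/10060) = -1/11044719 - 16801/5030 = -185562328949/55554936570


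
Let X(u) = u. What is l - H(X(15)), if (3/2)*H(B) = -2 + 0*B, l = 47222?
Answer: 141670/3 ≈ 47223.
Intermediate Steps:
H(B) = -4/3 (H(B) = 2*(-2 + 0*B)/3 = 2*(-2 + 0)/3 = (⅔)*(-2) = -4/3)
l - H(X(15)) = 47222 - 1*(-4/3) = 47222 + 4/3 = 141670/3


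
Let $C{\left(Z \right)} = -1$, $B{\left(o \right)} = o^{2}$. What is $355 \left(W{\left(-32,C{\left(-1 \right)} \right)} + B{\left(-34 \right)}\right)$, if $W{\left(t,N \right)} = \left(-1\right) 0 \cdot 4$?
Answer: $410380$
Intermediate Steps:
$W{\left(t,N \right)} = 0$ ($W{\left(t,N \right)} = 0 \cdot 4 = 0$)
$355 \left(W{\left(-32,C{\left(-1 \right)} \right)} + B{\left(-34 \right)}\right) = 355 \left(0 + \left(-34\right)^{2}\right) = 355 \left(0 + 1156\right) = 355 \cdot 1156 = 410380$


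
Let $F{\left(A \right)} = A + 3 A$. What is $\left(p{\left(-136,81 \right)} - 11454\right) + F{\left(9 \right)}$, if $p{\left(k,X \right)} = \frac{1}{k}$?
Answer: $- \frac{1552849}{136} \approx -11418.0$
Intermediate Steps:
$F{\left(A \right)} = 4 A$
$\left(p{\left(-136,81 \right)} - 11454\right) + F{\left(9 \right)} = \left(\frac{1}{-136} - 11454\right) + 4 \cdot 9 = \left(- \frac{1}{136} - 11454\right) + 36 = - \frac{1557745}{136} + 36 = - \frac{1552849}{136}$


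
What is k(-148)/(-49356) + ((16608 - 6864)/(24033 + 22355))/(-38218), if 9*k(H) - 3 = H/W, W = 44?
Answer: -1266254225/270706557700953 ≈ -4.6776e-6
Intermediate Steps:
k(H) = ⅓ + H/396 (k(H) = ⅓ + (H/44)/9 = ⅓ + H/396)
k(-148)/(-49356) + ((16608 - 6864)/(24033 + 22355))/(-38218) = (⅓ + (1/396)*(-148))/(-49356) + ((16608 - 6864)/(24033 + 22355))/(-38218) = (⅓ - 37/99)*(-1/49356) + (9744/46388)*(-1/38218) = -4/99*(-1/49356) + (9744*(1/46388))*(-1/38218) = 1/1221561 + (2436/11597)*(-1/38218) = 1/1221561 - 1218/221607073 = -1266254225/270706557700953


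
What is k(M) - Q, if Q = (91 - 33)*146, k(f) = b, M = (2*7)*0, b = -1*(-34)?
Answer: -8434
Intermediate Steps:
b = 34
M = 0 (M = 14*0 = 0)
k(f) = 34
Q = 8468 (Q = 58*146 = 8468)
k(M) - Q = 34 - 1*8468 = 34 - 8468 = -8434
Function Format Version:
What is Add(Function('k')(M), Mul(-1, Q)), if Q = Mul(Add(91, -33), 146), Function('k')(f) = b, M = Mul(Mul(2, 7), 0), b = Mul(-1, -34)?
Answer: -8434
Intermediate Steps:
b = 34
M = 0 (M = Mul(14, 0) = 0)
Function('k')(f) = 34
Q = 8468 (Q = Mul(58, 146) = 8468)
Add(Function('k')(M), Mul(-1, Q)) = Add(34, Mul(-1, 8468)) = Add(34, -8468) = -8434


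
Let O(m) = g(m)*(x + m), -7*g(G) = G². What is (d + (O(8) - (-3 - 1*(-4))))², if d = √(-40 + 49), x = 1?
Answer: 315844/49 ≈ 6445.8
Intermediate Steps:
g(G) = -G²/7
O(m) = -m²*(1 + m)/7 (O(m) = (-m²/7)*(1 + m) = -m²*(1 + m)/7)
d = 3 (d = √9 = 3)
(d + (O(8) - (-3 - 1*(-4))))² = (3 + ((⅐)*8²*(-1 - 1*8) - (-3 - 1*(-4))))² = (3 + ((⅐)*64*(-1 - 8) - (-3 + 4)))² = (3 + ((⅐)*64*(-9) - 1*1))² = (3 + (-576/7 - 1))² = (3 - 583/7)² = (-562/7)² = 315844/49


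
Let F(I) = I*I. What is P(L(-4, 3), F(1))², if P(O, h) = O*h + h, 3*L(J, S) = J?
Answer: ⅑ ≈ 0.11111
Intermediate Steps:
L(J, S) = J/3
F(I) = I²
P(O, h) = h + O*h
P(L(-4, 3), F(1))² = (1²*(1 + (⅓)*(-4)))² = (1*(1 - 4/3))² = (1*(-⅓))² = (-⅓)² = ⅑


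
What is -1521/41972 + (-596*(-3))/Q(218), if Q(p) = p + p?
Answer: 18595695/4574948 ≈ 4.0647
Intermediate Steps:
Q(p) = 2*p
-1521/41972 + (-596*(-3))/Q(218) = -1521/41972 + (-596*(-3))/((2*218)) = -1521*1/41972 + 1788/436 = -1521/41972 + 1788*(1/436) = -1521/41972 + 447/109 = 18595695/4574948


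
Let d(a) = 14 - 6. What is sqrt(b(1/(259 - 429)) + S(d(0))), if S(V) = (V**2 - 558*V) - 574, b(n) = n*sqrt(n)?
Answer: sqrt(-143748600 - I*sqrt(170))/170 ≈ 3.1985e-6 - 70.527*I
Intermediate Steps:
d(a) = 8
b(n) = n**(3/2)
S(V) = -574 + V**2 - 558*V
sqrt(b(1/(259 - 429)) + S(d(0))) = sqrt((1/(259 - 429))**(3/2) + (-574 + 8**2 - 558*8)) = sqrt((1/(-170))**(3/2) + (-574 + 64 - 4464)) = sqrt((-1/170)**(3/2) - 4974) = sqrt(-I*sqrt(170)/28900 - 4974) = sqrt(-4974 - I*sqrt(170)/28900)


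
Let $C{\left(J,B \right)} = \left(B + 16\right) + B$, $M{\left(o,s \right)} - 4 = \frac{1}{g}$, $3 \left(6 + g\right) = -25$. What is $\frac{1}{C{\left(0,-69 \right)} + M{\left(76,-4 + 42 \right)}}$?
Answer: $- \frac{43}{5077} \approx -0.0084696$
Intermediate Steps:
$g = - \frac{43}{3}$ ($g = -6 + \frac{1}{3} \left(-25\right) = -6 - \frac{25}{3} = - \frac{43}{3} \approx -14.333$)
$M{\left(o,s \right)} = \frac{169}{43}$ ($M{\left(o,s \right)} = 4 + \frac{1}{- \frac{43}{3}} = 4 - \frac{3}{43} = \frac{169}{43}$)
$C{\left(J,B \right)} = 16 + 2 B$ ($C{\left(J,B \right)} = \left(16 + B\right) + B = 16 + 2 B$)
$\frac{1}{C{\left(0,-69 \right)} + M{\left(76,-4 + 42 \right)}} = \frac{1}{\left(16 + 2 \left(-69\right)\right) + \frac{169}{43}} = \frac{1}{\left(16 - 138\right) + \frac{169}{43}} = \frac{1}{-122 + \frac{169}{43}} = \frac{1}{- \frac{5077}{43}} = - \frac{43}{5077}$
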